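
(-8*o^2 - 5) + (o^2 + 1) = -7*o^2 - 4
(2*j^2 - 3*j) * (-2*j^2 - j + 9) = -4*j^4 + 4*j^3 + 21*j^2 - 27*j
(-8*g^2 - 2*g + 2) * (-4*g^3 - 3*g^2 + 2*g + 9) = 32*g^5 + 32*g^4 - 18*g^3 - 82*g^2 - 14*g + 18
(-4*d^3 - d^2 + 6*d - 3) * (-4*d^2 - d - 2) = 16*d^5 + 8*d^4 - 15*d^3 + 8*d^2 - 9*d + 6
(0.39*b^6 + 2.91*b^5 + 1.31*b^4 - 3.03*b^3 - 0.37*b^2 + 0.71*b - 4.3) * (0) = 0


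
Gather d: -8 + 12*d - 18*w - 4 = 12*d - 18*w - 12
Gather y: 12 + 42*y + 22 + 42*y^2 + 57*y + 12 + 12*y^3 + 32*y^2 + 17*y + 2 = 12*y^3 + 74*y^2 + 116*y + 48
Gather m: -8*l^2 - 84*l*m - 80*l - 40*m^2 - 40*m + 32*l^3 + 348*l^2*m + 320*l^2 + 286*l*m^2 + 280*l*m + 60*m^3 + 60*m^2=32*l^3 + 312*l^2 - 80*l + 60*m^3 + m^2*(286*l + 20) + m*(348*l^2 + 196*l - 40)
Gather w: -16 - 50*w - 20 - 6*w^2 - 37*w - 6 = -6*w^2 - 87*w - 42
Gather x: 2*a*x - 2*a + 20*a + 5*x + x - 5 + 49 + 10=18*a + x*(2*a + 6) + 54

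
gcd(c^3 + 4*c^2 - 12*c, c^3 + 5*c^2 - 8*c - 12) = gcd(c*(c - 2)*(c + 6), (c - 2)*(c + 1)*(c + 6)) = c^2 + 4*c - 12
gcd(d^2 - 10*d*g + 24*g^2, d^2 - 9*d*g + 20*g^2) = d - 4*g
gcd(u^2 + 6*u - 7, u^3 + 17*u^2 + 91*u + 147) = u + 7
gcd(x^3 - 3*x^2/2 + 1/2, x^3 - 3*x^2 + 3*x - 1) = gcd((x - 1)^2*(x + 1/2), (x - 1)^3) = x^2 - 2*x + 1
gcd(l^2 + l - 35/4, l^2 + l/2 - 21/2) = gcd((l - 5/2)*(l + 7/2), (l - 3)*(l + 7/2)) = l + 7/2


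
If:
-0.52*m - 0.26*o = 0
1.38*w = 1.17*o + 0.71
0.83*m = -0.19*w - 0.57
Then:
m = -1.31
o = 2.63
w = 2.74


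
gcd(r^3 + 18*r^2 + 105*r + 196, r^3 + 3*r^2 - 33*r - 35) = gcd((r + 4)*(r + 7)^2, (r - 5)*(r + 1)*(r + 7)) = r + 7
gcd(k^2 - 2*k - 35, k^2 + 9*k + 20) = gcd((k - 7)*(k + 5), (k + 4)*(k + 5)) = k + 5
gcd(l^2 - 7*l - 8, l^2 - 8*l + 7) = 1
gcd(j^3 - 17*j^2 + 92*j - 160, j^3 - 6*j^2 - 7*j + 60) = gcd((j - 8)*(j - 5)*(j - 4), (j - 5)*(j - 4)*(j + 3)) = j^2 - 9*j + 20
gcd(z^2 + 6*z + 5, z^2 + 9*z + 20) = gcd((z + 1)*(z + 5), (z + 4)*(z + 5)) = z + 5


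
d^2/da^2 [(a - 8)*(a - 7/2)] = 2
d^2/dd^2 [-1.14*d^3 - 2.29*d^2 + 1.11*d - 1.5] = -6.84*d - 4.58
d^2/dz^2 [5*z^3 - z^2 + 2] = 30*z - 2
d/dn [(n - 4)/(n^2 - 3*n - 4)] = -1/(n^2 + 2*n + 1)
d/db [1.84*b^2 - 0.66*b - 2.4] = 3.68*b - 0.66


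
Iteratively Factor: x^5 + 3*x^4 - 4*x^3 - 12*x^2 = (x + 3)*(x^4 - 4*x^2) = x*(x + 3)*(x^3 - 4*x) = x^2*(x + 3)*(x^2 - 4) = x^2*(x + 2)*(x + 3)*(x - 2)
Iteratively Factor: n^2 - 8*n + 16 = (n - 4)*(n - 4)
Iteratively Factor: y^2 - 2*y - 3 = (y + 1)*(y - 3)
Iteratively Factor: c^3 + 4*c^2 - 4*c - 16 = (c - 2)*(c^2 + 6*c + 8) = (c - 2)*(c + 2)*(c + 4)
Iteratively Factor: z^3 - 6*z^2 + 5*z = (z - 5)*(z^2 - z) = (z - 5)*(z - 1)*(z)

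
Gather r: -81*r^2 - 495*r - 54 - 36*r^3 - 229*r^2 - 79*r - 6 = -36*r^3 - 310*r^2 - 574*r - 60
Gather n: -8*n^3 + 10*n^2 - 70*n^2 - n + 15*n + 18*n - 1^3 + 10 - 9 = -8*n^3 - 60*n^2 + 32*n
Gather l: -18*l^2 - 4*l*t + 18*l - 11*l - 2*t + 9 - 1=-18*l^2 + l*(7 - 4*t) - 2*t + 8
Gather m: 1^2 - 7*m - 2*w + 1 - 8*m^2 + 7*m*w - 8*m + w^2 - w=-8*m^2 + m*(7*w - 15) + w^2 - 3*w + 2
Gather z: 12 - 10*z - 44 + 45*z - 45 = 35*z - 77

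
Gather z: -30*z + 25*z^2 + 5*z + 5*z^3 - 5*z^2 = 5*z^3 + 20*z^2 - 25*z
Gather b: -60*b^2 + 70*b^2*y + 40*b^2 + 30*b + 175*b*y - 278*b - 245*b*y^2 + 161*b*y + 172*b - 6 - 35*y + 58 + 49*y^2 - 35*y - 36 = b^2*(70*y - 20) + b*(-245*y^2 + 336*y - 76) + 49*y^2 - 70*y + 16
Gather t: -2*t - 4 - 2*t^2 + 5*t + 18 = -2*t^2 + 3*t + 14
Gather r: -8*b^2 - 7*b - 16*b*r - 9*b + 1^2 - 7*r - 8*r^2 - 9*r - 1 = -8*b^2 - 16*b - 8*r^2 + r*(-16*b - 16)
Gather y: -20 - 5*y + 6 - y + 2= -6*y - 12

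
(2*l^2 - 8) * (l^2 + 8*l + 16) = 2*l^4 + 16*l^3 + 24*l^2 - 64*l - 128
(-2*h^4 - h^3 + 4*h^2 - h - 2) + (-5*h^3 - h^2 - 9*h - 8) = -2*h^4 - 6*h^3 + 3*h^2 - 10*h - 10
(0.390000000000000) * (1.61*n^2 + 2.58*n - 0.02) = 0.6279*n^2 + 1.0062*n - 0.0078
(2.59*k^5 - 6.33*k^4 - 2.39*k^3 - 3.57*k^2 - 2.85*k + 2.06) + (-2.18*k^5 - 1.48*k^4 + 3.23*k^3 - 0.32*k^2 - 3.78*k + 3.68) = 0.41*k^5 - 7.81*k^4 + 0.84*k^3 - 3.89*k^2 - 6.63*k + 5.74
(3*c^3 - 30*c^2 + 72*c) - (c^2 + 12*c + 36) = 3*c^3 - 31*c^2 + 60*c - 36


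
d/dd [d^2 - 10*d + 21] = 2*d - 10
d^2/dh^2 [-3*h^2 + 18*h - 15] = -6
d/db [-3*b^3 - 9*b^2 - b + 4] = -9*b^2 - 18*b - 1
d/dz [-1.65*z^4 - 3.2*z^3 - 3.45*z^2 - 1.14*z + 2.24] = -6.6*z^3 - 9.6*z^2 - 6.9*z - 1.14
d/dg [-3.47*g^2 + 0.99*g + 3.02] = 0.99 - 6.94*g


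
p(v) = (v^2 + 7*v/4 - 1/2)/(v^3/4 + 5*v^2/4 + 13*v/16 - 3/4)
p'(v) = (2*v + 7/4)/(v^3/4 + 5*v^2/4 + 13*v/16 - 3/4) + (-3*v^2/4 - 5*v/2 - 13/16)*(v^2 + 7*v/4 - 1/2)/(v^3/4 + 5*v^2/4 + 13*v/16 - 3/4)^2 = 8*(-8*v^4 - 28*v^3 - 32*v^2 - 8*v - 29)/(16*v^6 + 160*v^5 + 504*v^4 + 424*v^3 - 311*v^2 - 312*v + 144)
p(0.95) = 1.51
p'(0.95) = -1.61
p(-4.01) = -302.56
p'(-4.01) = -30222.35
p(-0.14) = 0.86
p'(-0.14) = -1.26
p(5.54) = 0.47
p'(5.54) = -0.06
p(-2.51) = 1.24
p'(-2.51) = -2.08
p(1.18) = 1.25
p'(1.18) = -0.81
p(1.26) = 1.19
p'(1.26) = -0.68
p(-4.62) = -5.15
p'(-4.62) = -7.94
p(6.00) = 0.45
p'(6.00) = -0.05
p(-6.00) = -1.71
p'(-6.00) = -0.80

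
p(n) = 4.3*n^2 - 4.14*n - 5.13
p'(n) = 8.6*n - 4.14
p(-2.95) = 44.50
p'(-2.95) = -29.51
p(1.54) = -1.31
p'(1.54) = 9.10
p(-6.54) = 205.86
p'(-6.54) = -60.38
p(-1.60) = 12.50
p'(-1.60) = -17.90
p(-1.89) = 18.05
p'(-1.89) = -20.39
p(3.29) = 27.79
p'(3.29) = 24.15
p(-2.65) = 36.04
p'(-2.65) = -26.93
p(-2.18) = 24.33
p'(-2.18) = -22.89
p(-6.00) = 174.51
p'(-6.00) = -55.74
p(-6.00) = 174.51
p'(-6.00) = -55.74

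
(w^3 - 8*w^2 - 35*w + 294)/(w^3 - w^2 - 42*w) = (w - 7)/w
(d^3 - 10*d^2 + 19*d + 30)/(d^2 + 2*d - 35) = (d^2 - 5*d - 6)/(d + 7)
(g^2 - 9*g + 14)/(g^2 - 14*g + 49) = (g - 2)/(g - 7)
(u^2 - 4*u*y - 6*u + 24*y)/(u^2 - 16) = (u^2 - 4*u*y - 6*u + 24*y)/(u^2 - 16)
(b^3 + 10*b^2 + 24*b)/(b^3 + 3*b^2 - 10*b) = (b^2 + 10*b + 24)/(b^2 + 3*b - 10)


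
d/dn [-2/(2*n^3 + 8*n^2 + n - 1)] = 2*(6*n^2 + 16*n + 1)/(2*n^3 + 8*n^2 + n - 1)^2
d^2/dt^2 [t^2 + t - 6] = 2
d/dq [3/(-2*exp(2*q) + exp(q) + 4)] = (12*exp(q) - 3)*exp(q)/(-2*exp(2*q) + exp(q) + 4)^2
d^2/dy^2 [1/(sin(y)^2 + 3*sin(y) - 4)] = (-35*sin(y) + sin(3*y) + 13*cos(2*y)/2 - 65/2)/((sin(y) - 1)^2*(sin(y) + 4)^3)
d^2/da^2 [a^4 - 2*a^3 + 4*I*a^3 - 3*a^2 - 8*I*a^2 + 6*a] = 12*a^2 + a*(-12 + 24*I) - 6 - 16*I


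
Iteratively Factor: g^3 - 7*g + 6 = (g + 3)*(g^2 - 3*g + 2) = (g - 2)*(g + 3)*(g - 1)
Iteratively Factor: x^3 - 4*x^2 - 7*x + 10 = (x - 1)*(x^2 - 3*x - 10) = (x - 1)*(x + 2)*(x - 5)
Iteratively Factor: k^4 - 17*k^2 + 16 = (k + 4)*(k^3 - 4*k^2 - k + 4) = (k + 1)*(k + 4)*(k^2 - 5*k + 4) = (k - 4)*(k + 1)*(k + 4)*(k - 1)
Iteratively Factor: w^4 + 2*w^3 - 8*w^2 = (w)*(w^3 + 2*w^2 - 8*w) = w*(w - 2)*(w^2 + 4*w) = w*(w - 2)*(w + 4)*(w)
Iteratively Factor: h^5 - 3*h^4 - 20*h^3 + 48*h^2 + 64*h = (h - 4)*(h^4 + h^3 - 16*h^2 - 16*h) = h*(h - 4)*(h^3 + h^2 - 16*h - 16) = h*(h - 4)*(h + 4)*(h^2 - 3*h - 4) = h*(h - 4)*(h + 1)*(h + 4)*(h - 4)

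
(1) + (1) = 2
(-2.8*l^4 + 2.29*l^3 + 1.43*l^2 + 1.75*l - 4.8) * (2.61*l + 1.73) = -7.308*l^5 + 1.1329*l^4 + 7.694*l^3 + 7.0414*l^2 - 9.5005*l - 8.304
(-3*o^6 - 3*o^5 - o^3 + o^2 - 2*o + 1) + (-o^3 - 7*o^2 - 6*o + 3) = -3*o^6 - 3*o^5 - 2*o^3 - 6*o^2 - 8*o + 4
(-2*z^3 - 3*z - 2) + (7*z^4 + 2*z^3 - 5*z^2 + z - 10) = 7*z^4 - 5*z^2 - 2*z - 12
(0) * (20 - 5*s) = 0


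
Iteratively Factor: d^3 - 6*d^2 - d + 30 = (d - 3)*(d^2 - 3*d - 10) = (d - 5)*(d - 3)*(d + 2)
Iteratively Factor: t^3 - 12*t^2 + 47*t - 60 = (t - 4)*(t^2 - 8*t + 15) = (t - 4)*(t - 3)*(t - 5)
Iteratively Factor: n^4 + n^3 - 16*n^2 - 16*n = (n - 4)*(n^3 + 5*n^2 + 4*n) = (n - 4)*(n + 1)*(n^2 + 4*n) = n*(n - 4)*(n + 1)*(n + 4)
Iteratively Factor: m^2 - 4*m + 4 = (m - 2)*(m - 2)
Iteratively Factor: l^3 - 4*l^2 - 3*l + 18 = (l + 2)*(l^2 - 6*l + 9) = (l - 3)*(l + 2)*(l - 3)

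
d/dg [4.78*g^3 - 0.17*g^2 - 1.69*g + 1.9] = 14.34*g^2 - 0.34*g - 1.69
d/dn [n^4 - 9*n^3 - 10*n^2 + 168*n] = 4*n^3 - 27*n^2 - 20*n + 168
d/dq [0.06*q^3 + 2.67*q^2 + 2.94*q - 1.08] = 0.18*q^2 + 5.34*q + 2.94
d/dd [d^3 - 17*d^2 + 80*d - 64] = 3*d^2 - 34*d + 80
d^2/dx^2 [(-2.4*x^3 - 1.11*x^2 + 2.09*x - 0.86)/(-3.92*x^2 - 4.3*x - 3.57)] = (-80.0729920000001*x^3 + 207.14232*x^2 + 445.993296*x + 100.19329)/(60.236288*x^6 + 198.22656*x^5 + 382.016544*x^4 + 440.56252*x^3 + 347.907924*x^2 + 164.40921*x + 45.499293)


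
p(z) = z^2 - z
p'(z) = 2*z - 1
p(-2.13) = 6.67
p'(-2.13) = -5.26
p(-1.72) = 4.68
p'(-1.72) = -4.44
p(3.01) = 6.05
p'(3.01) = 5.02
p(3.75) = 10.31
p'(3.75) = 6.50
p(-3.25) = 13.81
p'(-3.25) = -7.50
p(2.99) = 5.95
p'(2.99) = 4.98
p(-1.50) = 3.75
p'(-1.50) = -4.00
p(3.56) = 9.11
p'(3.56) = 6.12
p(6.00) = 30.00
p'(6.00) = 11.00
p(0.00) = 0.00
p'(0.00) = -1.00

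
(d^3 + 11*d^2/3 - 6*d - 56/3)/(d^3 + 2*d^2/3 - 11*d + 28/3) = (d + 2)/(d - 1)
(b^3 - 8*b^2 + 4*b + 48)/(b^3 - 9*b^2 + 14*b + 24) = (b + 2)/(b + 1)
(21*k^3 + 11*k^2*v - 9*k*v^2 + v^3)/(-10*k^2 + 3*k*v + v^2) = (21*k^3 + 11*k^2*v - 9*k*v^2 + v^3)/(-10*k^2 + 3*k*v + v^2)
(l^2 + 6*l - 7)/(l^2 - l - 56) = (l - 1)/(l - 8)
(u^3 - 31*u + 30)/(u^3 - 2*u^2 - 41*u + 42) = (u - 5)/(u - 7)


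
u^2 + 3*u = u*(u + 3)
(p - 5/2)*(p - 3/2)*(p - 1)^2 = p^4 - 6*p^3 + 51*p^2/4 - 23*p/2 + 15/4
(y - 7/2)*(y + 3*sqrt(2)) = y^2 - 7*y/2 + 3*sqrt(2)*y - 21*sqrt(2)/2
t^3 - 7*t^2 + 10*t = t*(t - 5)*(t - 2)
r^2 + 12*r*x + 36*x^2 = (r + 6*x)^2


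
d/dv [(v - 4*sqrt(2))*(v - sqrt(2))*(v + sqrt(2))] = 3*v^2 - 8*sqrt(2)*v - 2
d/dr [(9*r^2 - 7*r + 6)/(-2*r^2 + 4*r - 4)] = (11*r^2 - 24*r + 2)/(2*(r^4 - 4*r^3 + 8*r^2 - 8*r + 4))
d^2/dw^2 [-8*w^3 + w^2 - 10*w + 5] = 2 - 48*w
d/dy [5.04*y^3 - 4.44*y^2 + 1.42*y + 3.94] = 15.12*y^2 - 8.88*y + 1.42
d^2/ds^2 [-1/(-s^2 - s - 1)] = 2*(-s^2 - s + (2*s + 1)^2 - 1)/(s^2 + s + 1)^3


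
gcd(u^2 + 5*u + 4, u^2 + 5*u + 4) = u^2 + 5*u + 4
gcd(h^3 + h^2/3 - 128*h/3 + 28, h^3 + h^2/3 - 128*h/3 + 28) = h^3 + h^2/3 - 128*h/3 + 28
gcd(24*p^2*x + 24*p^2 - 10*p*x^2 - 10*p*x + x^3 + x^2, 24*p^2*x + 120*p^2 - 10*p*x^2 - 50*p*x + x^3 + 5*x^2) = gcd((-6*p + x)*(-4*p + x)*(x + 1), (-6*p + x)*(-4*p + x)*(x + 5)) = 24*p^2 - 10*p*x + x^2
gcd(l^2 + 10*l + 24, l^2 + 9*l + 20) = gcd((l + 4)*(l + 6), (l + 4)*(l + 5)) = l + 4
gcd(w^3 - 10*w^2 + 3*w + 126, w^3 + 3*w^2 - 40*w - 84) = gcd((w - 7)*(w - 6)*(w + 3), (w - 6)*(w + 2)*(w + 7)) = w - 6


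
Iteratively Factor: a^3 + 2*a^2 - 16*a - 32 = (a + 4)*(a^2 - 2*a - 8) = (a + 2)*(a + 4)*(a - 4)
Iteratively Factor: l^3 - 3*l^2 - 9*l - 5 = (l + 1)*(l^2 - 4*l - 5) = (l - 5)*(l + 1)*(l + 1)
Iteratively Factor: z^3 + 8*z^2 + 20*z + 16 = (z + 4)*(z^2 + 4*z + 4) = (z + 2)*(z + 4)*(z + 2)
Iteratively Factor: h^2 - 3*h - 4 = (h + 1)*(h - 4)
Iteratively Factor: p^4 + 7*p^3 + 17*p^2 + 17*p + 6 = (p + 3)*(p^3 + 4*p^2 + 5*p + 2) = (p + 2)*(p + 3)*(p^2 + 2*p + 1) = (p + 1)*(p + 2)*(p + 3)*(p + 1)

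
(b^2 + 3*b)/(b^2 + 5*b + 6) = b/(b + 2)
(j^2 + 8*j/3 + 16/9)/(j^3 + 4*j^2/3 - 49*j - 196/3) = (j + 4/3)/(j^2 - 49)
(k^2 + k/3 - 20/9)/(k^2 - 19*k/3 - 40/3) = (k - 4/3)/(k - 8)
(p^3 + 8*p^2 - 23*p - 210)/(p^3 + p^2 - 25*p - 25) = (p^2 + 13*p + 42)/(p^2 + 6*p + 5)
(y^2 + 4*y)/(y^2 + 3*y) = (y + 4)/(y + 3)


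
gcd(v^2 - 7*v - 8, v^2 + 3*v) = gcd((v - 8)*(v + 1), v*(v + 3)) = 1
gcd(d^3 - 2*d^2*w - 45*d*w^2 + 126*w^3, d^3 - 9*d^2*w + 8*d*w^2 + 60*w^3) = -d + 6*w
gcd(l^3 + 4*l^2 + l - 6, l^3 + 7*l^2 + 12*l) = l + 3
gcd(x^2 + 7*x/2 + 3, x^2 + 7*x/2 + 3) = x^2 + 7*x/2 + 3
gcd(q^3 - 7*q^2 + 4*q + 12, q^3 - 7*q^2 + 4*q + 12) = q^3 - 7*q^2 + 4*q + 12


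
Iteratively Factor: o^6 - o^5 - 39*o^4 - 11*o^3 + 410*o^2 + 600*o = (o)*(o^5 - o^4 - 39*o^3 - 11*o^2 + 410*o + 600) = o*(o - 5)*(o^4 + 4*o^3 - 19*o^2 - 106*o - 120) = o*(o - 5)^2*(o^3 + 9*o^2 + 26*o + 24) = o*(o - 5)^2*(o + 4)*(o^2 + 5*o + 6) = o*(o - 5)^2*(o + 3)*(o + 4)*(o + 2)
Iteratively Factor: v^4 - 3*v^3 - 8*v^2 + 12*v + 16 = (v + 1)*(v^3 - 4*v^2 - 4*v + 16) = (v + 1)*(v + 2)*(v^2 - 6*v + 8) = (v - 4)*(v + 1)*(v + 2)*(v - 2)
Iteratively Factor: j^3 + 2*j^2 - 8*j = (j - 2)*(j^2 + 4*j) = j*(j - 2)*(j + 4)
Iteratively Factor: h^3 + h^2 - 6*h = (h)*(h^2 + h - 6) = h*(h + 3)*(h - 2)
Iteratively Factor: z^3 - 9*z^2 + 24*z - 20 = (z - 2)*(z^2 - 7*z + 10) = (z - 2)^2*(z - 5)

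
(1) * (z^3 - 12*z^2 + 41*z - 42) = z^3 - 12*z^2 + 41*z - 42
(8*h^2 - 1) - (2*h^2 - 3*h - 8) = 6*h^2 + 3*h + 7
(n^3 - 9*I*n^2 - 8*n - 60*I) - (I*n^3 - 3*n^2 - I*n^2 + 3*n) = n^3 - I*n^3 + 3*n^2 - 8*I*n^2 - 11*n - 60*I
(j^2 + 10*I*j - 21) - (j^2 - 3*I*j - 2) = 13*I*j - 19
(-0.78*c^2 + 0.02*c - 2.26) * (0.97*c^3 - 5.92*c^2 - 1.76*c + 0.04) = -0.7566*c^5 + 4.637*c^4 - 0.9378*c^3 + 13.3128*c^2 + 3.9784*c - 0.0904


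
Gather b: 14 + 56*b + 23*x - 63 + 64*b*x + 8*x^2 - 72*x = b*(64*x + 56) + 8*x^2 - 49*x - 49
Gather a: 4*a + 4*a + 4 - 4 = 8*a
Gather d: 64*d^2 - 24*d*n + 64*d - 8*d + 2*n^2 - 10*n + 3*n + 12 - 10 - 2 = 64*d^2 + d*(56 - 24*n) + 2*n^2 - 7*n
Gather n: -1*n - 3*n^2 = -3*n^2 - n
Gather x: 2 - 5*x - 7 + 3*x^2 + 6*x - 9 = 3*x^2 + x - 14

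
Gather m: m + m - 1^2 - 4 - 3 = 2*m - 8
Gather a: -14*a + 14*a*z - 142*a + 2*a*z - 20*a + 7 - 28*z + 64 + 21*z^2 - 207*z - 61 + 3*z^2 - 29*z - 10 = a*(16*z - 176) + 24*z^2 - 264*z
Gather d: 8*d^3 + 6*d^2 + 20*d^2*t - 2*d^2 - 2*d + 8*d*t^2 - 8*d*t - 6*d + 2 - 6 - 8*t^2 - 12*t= 8*d^3 + d^2*(20*t + 4) + d*(8*t^2 - 8*t - 8) - 8*t^2 - 12*t - 4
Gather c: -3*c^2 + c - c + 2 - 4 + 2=-3*c^2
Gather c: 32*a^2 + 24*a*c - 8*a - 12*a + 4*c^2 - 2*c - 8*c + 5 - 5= 32*a^2 - 20*a + 4*c^2 + c*(24*a - 10)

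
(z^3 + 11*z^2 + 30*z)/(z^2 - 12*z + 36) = z*(z^2 + 11*z + 30)/(z^2 - 12*z + 36)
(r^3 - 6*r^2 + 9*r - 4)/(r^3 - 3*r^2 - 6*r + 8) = (r - 1)/(r + 2)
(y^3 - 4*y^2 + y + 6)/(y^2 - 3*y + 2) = (y^2 - 2*y - 3)/(y - 1)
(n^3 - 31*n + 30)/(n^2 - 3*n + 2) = (n^2 + n - 30)/(n - 2)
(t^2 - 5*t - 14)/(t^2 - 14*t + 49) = (t + 2)/(t - 7)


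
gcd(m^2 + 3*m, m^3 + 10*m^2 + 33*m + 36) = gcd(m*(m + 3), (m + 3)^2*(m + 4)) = m + 3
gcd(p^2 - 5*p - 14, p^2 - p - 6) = p + 2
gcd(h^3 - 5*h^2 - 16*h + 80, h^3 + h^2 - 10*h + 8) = h + 4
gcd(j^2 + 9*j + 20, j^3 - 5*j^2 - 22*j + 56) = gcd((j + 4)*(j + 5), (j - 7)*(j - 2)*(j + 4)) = j + 4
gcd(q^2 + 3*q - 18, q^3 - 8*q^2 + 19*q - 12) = q - 3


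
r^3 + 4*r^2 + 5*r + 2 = (r + 1)^2*(r + 2)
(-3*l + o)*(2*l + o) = -6*l^2 - l*o + o^2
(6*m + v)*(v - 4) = 6*m*v - 24*m + v^2 - 4*v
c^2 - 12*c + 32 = (c - 8)*(c - 4)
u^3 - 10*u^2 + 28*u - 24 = (u - 6)*(u - 2)^2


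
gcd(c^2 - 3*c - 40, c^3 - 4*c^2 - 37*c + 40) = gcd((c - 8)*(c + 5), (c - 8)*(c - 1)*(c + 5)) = c^2 - 3*c - 40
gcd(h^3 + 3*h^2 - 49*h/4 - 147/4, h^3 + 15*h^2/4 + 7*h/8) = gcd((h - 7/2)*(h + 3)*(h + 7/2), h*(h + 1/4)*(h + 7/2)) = h + 7/2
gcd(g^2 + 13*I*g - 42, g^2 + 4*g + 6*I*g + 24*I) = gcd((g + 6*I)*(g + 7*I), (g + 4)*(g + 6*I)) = g + 6*I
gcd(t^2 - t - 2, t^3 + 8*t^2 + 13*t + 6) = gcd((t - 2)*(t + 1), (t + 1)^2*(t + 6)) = t + 1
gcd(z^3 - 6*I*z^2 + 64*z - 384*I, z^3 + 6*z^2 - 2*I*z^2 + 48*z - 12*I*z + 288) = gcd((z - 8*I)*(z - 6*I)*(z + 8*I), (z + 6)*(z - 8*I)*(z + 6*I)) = z - 8*I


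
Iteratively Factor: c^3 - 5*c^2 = (c - 5)*(c^2) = c*(c - 5)*(c)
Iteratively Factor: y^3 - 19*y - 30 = (y + 2)*(y^2 - 2*y - 15) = (y + 2)*(y + 3)*(y - 5)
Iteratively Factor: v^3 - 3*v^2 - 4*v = (v + 1)*(v^2 - 4*v) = (v - 4)*(v + 1)*(v)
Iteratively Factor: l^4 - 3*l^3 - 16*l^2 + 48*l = (l - 4)*(l^3 + l^2 - 12*l) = (l - 4)*(l - 3)*(l^2 + 4*l) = (l - 4)*(l - 3)*(l + 4)*(l)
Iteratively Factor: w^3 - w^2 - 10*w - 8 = (w + 2)*(w^2 - 3*w - 4) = (w + 1)*(w + 2)*(w - 4)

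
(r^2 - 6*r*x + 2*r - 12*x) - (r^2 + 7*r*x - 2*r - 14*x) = -13*r*x + 4*r + 2*x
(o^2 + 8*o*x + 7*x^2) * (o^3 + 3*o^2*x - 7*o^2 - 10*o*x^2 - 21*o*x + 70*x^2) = o^5 + 11*o^4*x - 7*o^4 + 21*o^3*x^2 - 77*o^3*x - 59*o^2*x^3 - 147*o^2*x^2 - 70*o*x^4 + 413*o*x^3 + 490*x^4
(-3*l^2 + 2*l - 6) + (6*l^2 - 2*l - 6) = 3*l^2 - 12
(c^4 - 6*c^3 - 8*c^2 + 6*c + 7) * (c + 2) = c^5 - 4*c^4 - 20*c^3 - 10*c^2 + 19*c + 14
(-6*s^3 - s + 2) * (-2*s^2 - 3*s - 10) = 12*s^5 + 18*s^4 + 62*s^3 - s^2 + 4*s - 20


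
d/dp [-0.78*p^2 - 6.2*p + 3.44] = -1.56*p - 6.2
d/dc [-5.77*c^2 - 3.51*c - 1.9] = -11.54*c - 3.51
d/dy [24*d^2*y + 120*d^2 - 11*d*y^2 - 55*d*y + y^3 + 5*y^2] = 24*d^2 - 22*d*y - 55*d + 3*y^2 + 10*y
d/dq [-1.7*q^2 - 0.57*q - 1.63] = -3.4*q - 0.57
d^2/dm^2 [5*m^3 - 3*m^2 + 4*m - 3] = 30*m - 6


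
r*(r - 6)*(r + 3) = r^3 - 3*r^2 - 18*r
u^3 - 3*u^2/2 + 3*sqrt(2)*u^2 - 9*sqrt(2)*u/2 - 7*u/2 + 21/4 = (u - 3/2)*(u - sqrt(2)/2)*(u + 7*sqrt(2)/2)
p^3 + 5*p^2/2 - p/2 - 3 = (p - 1)*(p + 3/2)*(p + 2)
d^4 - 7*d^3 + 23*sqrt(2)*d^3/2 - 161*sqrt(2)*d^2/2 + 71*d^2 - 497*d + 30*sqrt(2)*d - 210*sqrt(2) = (d - 7)*(d + sqrt(2)/2)*(d + 5*sqrt(2))*(d + 6*sqrt(2))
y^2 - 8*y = y*(y - 8)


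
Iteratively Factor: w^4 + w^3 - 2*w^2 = (w)*(w^3 + w^2 - 2*w) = w*(w + 2)*(w^2 - w) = w^2*(w + 2)*(w - 1)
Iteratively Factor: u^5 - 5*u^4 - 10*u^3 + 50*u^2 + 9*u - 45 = (u + 1)*(u^4 - 6*u^3 - 4*u^2 + 54*u - 45) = (u - 5)*(u + 1)*(u^3 - u^2 - 9*u + 9) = (u - 5)*(u - 3)*(u + 1)*(u^2 + 2*u - 3) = (u - 5)*(u - 3)*(u - 1)*(u + 1)*(u + 3)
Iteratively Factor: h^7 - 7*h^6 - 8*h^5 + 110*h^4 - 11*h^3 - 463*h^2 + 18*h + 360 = (h - 5)*(h^6 - 2*h^5 - 18*h^4 + 20*h^3 + 89*h^2 - 18*h - 72) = (h - 5)*(h + 1)*(h^5 - 3*h^4 - 15*h^3 + 35*h^2 + 54*h - 72) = (h - 5)*(h - 1)*(h + 1)*(h^4 - 2*h^3 - 17*h^2 + 18*h + 72) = (h - 5)*(h - 3)*(h - 1)*(h + 1)*(h^3 + h^2 - 14*h - 24) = (h - 5)*(h - 4)*(h - 3)*(h - 1)*(h + 1)*(h^2 + 5*h + 6) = (h - 5)*(h - 4)*(h - 3)*(h - 1)*(h + 1)*(h + 2)*(h + 3)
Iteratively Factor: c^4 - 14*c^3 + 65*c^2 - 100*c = (c - 5)*(c^3 - 9*c^2 + 20*c) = c*(c - 5)*(c^2 - 9*c + 20) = c*(c - 5)^2*(c - 4)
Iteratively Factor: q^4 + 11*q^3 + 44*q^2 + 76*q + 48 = (q + 2)*(q^3 + 9*q^2 + 26*q + 24) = (q + 2)*(q + 4)*(q^2 + 5*q + 6) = (q + 2)^2*(q + 4)*(q + 3)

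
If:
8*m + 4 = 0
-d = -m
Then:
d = -1/2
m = -1/2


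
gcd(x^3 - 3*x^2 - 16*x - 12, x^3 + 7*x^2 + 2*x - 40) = 1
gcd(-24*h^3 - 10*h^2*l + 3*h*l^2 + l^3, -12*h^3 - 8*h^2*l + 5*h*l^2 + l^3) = 1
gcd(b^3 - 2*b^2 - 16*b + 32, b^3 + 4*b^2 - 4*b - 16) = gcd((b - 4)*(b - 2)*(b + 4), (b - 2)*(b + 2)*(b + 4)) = b^2 + 2*b - 8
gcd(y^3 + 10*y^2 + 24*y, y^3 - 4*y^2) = y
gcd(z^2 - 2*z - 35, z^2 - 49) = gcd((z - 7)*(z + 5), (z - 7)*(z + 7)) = z - 7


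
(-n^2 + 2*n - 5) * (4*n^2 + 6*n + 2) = -4*n^4 + 2*n^3 - 10*n^2 - 26*n - 10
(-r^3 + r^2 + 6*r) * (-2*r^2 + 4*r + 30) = 2*r^5 - 6*r^4 - 38*r^3 + 54*r^2 + 180*r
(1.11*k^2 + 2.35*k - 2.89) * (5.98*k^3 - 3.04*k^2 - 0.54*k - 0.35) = 6.6378*k^5 + 10.6786*k^4 - 25.0256*k^3 + 7.1281*k^2 + 0.7381*k + 1.0115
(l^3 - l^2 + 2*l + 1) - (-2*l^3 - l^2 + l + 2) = 3*l^3 + l - 1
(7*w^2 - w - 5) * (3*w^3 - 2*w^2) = 21*w^5 - 17*w^4 - 13*w^3 + 10*w^2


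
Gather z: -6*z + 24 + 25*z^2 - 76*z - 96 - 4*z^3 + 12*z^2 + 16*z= -4*z^3 + 37*z^2 - 66*z - 72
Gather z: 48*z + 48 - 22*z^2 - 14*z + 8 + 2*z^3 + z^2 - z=2*z^3 - 21*z^2 + 33*z + 56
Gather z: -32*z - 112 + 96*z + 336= 64*z + 224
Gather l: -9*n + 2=2 - 9*n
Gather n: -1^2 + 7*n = 7*n - 1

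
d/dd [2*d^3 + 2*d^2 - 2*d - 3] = 6*d^2 + 4*d - 2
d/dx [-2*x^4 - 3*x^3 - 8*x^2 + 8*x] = -8*x^3 - 9*x^2 - 16*x + 8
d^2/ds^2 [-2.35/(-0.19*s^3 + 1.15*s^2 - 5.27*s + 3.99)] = ((5.405 - 2.679*s)*(0.19*s^3 - 1.15*s^2 + 5.27*s - 3.99) + 2.35*(0.57*s^2 - 2.3*s + 5.27)*(1.14*s^2 - 4.6*s + 10.54))/(0.19*s^3 - 1.15*s^2 + 5.27*s - 3.99)^3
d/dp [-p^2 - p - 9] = -2*p - 1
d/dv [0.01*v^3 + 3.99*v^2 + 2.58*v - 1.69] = 0.03*v^2 + 7.98*v + 2.58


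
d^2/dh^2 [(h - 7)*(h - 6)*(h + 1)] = 6*h - 24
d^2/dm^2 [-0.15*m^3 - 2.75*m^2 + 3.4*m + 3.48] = -0.9*m - 5.5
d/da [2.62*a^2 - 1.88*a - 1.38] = 5.24*a - 1.88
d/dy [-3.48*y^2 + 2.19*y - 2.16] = 2.19 - 6.96*y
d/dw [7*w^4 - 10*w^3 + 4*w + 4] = 28*w^3 - 30*w^2 + 4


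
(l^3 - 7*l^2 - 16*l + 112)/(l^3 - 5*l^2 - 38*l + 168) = (l + 4)/(l + 6)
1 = 1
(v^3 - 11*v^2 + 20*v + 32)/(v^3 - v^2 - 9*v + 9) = (v^3 - 11*v^2 + 20*v + 32)/(v^3 - v^2 - 9*v + 9)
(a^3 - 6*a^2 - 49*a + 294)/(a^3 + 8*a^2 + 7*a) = (a^2 - 13*a + 42)/(a*(a + 1))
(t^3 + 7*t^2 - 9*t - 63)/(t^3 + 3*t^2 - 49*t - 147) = (t - 3)/(t - 7)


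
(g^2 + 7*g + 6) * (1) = g^2 + 7*g + 6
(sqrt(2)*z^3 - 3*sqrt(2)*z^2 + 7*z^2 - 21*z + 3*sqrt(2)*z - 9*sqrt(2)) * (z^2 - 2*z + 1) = sqrt(2)*z^5 - 5*sqrt(2)*z^4 + 7*z^4 - 35*z^3 + 10*sqrt(2)*z^3 - 18*sqrt(2)*z^2 + 49*z^2 - 21*z + 21*sqrt(2)*z - 9*sqrt(2)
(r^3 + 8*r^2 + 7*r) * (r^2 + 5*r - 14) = r^5 + 13*r^4 + 33*r^3 - 77*r^2 - 98*r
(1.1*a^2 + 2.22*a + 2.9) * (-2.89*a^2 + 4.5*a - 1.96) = -3.179*a^4 - 1.4658*a^3 - 0.547000000000001*a^2 + 8.6988*a - 5.684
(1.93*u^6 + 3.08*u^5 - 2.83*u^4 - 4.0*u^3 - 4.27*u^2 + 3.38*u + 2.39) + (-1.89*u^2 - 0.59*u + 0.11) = 1.93*u^6 + 3.08*u^5 - 2.83*u^4 - 4.0*u^3 - 6.16*u^2 + 2.79*u + 2.5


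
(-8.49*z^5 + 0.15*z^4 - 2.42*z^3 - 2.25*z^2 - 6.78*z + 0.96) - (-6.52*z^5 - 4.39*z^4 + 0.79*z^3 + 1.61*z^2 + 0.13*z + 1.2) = -1.97*z^5 + 4.54*z^4 - 3.21*z^3 - 3.86*z^2 - 6.91*z - 0.24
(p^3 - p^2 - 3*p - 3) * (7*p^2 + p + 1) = 7*p^5 - 6*p^4 - 21*p^3 - 25*p^2 - 6*p - 3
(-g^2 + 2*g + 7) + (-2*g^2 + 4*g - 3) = -3*g^2 + 6*g + 4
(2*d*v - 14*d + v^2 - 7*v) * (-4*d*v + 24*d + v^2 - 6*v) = -8*d^2*v^2 + 104*d^2*v - 336*d^2 - 2*d*v^3 + 26*d*v^2 - 84*d*v + v^4 - 13*v^3 + 42*v^2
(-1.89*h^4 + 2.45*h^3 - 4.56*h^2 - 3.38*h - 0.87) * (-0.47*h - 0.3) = 0.8883*h^5 - 0.5845*h^4 + 1.4082*h^3 + 2.9566*h^2 + 1.4229*h + 0.261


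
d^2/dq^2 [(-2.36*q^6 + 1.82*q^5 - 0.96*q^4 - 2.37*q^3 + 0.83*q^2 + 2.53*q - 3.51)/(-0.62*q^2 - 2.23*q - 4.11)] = (10.886208*q^8 + 93.690432*q^7 + 399.665184*q^6 + 854.121792*q^5 + 738.856836*q^4 - 462.250302*q^3 + 345.713058*q^2 + 308.004894*q + 35.356926)/(0.238328*q^6 + 2.571636*q^5 + 13.989246*q^4 + 45.184483*q^3 + 92.735163*q^2 + 113.008149*q + 69.426531)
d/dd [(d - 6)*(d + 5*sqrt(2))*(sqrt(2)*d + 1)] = 3*sqrt(2)*d^2 - 12*sqrt(2)*d + 22*d - 66 + 5*sqrt(2)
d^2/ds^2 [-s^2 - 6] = -2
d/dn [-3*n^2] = -6*n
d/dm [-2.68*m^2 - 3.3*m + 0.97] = -5.36*m - 3.3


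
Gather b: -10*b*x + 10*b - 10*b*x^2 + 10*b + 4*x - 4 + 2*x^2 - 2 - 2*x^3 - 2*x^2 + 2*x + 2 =b*(-10*x^2 - 10*x + 20) - 2*x^3 + 6*x - 4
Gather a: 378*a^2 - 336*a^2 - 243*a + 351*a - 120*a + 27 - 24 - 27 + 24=42*a^2 - 12*a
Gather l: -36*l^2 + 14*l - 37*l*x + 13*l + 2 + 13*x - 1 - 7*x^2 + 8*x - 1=-36*l^2 + l*(27 - 37*x) - 7*x^2 + 21*x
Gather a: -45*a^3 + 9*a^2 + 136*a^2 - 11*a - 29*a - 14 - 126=-45*a^3 + 145*a^2 - 40*a - 140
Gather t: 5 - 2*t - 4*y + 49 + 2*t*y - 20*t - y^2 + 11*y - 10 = t*(2*y - 22) - y^2 + 7*y + 44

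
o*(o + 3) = o^2 + 3*o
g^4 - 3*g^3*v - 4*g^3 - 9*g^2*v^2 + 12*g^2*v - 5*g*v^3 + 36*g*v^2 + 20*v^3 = (g - 4)*(g - 5*v)*(g + v)^2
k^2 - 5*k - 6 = (k - 6)*(k + 1)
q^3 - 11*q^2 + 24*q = q*(q - 8)*(q - 3)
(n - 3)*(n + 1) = n^2 - 2*n - 3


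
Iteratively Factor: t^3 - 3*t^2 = (t - 3)*(t^2) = t*(t - 3)*(t)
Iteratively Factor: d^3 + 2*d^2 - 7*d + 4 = (d + 4)*(d^2 - 2*d + 1) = (d - 1)*(d + 4)*(d - 1)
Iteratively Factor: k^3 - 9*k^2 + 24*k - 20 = (k - 5)*(k^2 - 4*k + 4) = (k - 5)*(k - 2)*(k - 2)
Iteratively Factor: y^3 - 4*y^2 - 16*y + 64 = (y - 4)*(y^2 - 16) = (y - 4)*(y + 4)*(y - 4)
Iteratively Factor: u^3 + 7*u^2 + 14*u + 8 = (u + 1)*(u^2 + 6*u + 8) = (u + 1)*(u + 4)*(u + 2)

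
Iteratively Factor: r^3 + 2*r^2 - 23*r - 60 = (r + 3)*(r^2 - r - 20) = (r - 5)*(r + 3)*(r + 4)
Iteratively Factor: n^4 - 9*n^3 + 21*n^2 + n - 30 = (n - 2)*(n^3 - 7*n^2 + 7*n + 15) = (n - 5)*(n - 2)*(n^2 - 2*n - 3) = (n - 5)*(n - 3)*(n - 2)*(n + 1)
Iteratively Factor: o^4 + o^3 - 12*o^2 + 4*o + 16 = (o + 4)*(o^3 - 3*o^2 + 4) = (o + 1)*(o + 4)*(o^2 - 4*o + 4) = (o - 2)*(o + 1)*(o + 4)*(o - 2)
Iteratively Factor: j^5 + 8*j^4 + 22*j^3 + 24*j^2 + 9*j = (j + 1)*(j^4 + 7*j^3 + 15*j^2 + 9*j) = j*(j + 1)*(j^3 + 7*j^2 + 15*j + 9) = j*(j + 1)*(j + 3)*(j^2 + 4*j + 3) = j*(j + 1)^2*(j + 3)*(j + 3)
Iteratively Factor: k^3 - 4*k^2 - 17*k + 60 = (k - 3)*(k^2 - k - 20) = (k - 3)*(k + 4)*(k - 5)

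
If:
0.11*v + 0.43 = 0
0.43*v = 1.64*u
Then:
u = -1.02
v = -3.91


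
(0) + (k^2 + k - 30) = k^2 + k - 30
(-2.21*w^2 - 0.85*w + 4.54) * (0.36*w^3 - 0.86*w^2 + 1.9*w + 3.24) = -0.7956*w^5 + 1.5946*w^4 - 1.8336*w^3 - 12.6798*w^2 + 5.872*w + 14.7096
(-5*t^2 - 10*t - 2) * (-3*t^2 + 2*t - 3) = 15*t^4 + 20*t^3 + t^2 + 26*t + 6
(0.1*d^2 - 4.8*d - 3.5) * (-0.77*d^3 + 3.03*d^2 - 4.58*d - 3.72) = -0.077*d^5 + 3.999*d^4 - 12.307*d^3 + 11.007*d^2 + 33.886*d + 13.02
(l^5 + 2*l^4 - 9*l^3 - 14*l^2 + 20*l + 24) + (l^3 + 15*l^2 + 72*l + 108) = l^5 + 2*l^4 - 8*l^3 + l^2 + 92*l + 132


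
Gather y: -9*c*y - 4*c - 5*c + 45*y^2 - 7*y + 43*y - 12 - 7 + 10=-9*c + 45*y^2 + y*(36 - 9*c) - 9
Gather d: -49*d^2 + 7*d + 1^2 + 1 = -49*d^2 + 7*d + 2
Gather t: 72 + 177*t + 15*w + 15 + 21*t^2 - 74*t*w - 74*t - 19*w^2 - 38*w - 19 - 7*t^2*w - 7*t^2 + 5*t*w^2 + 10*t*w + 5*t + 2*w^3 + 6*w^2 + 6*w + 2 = t^2*(14 - 7*w) + t*(5*w^2 - 64*w + 108) + 2*w^3 - 13*w^2 - 17*w + 70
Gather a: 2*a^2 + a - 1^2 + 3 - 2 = 2*a^2 + a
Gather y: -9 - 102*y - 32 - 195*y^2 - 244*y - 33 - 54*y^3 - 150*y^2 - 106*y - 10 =-54*y^3 - 345*y^2 - 452*y - 84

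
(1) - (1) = 0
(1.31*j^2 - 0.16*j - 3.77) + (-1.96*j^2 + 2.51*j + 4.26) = -0.65*j^2 + 2.35*j + 0.49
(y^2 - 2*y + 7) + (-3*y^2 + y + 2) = -2*y^2 - y + 9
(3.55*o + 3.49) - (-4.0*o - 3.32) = 7.55*o + 6.81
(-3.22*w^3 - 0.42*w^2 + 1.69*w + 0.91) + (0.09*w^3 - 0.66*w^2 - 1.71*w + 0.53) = -3.13*w^3 - 1.08*w^2 - 0.02*w + 1.44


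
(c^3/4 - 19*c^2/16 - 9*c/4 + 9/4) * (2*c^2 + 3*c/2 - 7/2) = c^5/2 - 2*c^4 - 229*c^3/32 + 169*c^2/32 + 45*c/4 - 63/8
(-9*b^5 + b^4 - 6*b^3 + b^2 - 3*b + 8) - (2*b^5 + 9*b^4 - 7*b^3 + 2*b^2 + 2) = -11*b^5 - 8*b^4 + b^3 - b^2 - 3*b + 6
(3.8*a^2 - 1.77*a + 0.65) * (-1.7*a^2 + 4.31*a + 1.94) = -6.46*a^4 + 19.387*a^3 - 1.3617*a^2 - 0.6323*a + 1.261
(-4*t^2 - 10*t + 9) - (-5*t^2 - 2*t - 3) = t^2 - 8*t + 12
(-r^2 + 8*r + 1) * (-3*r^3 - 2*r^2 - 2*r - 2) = 3*r^5 - 22*r^4 - 17*r^3 - 16*r^2 - 18*r - 2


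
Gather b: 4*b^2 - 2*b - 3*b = 4*b^2 - 5*b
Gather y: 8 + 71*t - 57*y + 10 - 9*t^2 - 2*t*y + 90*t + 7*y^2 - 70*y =-9*t^2 + 161*t + 7*y^2 + y*(-2*t - 127) + 18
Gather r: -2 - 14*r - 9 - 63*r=-77*r - 11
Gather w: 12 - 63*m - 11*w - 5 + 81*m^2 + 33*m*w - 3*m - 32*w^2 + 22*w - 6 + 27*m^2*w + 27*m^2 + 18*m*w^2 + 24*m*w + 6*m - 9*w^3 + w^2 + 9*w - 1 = 108*m^2 - 60*m - 9*w^3 + w^2*(18*m - 31) + w*(27*m^2 + 57*m + 20)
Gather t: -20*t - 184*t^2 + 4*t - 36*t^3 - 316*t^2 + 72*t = -36*t^3 - 500*t^2 + 56*t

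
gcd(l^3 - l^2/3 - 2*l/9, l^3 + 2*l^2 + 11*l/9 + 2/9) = l + 1/3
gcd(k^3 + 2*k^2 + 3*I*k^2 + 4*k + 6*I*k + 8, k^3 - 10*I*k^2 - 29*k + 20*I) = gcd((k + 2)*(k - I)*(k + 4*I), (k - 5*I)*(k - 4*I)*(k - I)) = k - I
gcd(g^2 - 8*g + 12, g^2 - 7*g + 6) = g - 6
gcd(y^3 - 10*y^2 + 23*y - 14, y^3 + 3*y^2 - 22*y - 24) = 1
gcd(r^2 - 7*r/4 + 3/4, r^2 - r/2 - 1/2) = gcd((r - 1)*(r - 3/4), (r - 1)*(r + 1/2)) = r - 1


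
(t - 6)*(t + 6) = t^2 - 36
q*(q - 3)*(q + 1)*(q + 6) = q^4 + 4*q^3 - 15*q^2 - 18*q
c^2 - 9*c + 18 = (c - 6)*(c - 3)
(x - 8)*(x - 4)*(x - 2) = x^3 - 14*x^2 + 56*x - 64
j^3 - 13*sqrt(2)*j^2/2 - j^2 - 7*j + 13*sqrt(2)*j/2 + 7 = (j - 1)*(j - 7*sqrt(2))*(j + sqrt(2)/2)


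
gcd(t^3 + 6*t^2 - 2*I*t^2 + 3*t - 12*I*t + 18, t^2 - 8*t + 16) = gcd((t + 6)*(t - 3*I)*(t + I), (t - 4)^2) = 1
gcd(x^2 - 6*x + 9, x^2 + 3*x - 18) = x - 3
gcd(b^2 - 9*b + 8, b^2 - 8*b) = b - 8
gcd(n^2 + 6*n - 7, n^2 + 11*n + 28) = n + 7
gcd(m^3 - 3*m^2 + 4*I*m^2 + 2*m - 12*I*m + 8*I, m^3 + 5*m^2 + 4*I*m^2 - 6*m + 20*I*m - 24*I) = m^2 + m*(-1 + 4*I) - 4*I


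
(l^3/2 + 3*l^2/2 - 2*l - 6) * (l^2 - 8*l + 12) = l^5/2 - 5*l^4/2 - 8*l^3 + 28*l^2 + 24*l - 72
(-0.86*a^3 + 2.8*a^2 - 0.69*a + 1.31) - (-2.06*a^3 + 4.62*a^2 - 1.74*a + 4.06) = 1.2*a^3 - 1.82*a^2 + 1.05*a - 2.75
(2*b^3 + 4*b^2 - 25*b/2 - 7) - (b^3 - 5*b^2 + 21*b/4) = b^3 + 9*b^2 - 71*b/4 - 7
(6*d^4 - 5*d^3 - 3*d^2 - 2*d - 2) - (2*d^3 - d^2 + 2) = 6*d^4 - 7*d^3 - 2*d^2 - 2*d - 4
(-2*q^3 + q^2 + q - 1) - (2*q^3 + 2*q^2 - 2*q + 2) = -4*q^3 - q^2 + 3*q - 3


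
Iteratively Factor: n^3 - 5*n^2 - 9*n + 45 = (n - 5)*(n^2 - 9) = (n - 5)*(n + 3)*(n - 3)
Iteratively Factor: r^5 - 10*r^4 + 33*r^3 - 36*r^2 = (r - 4)*(r^4 - 6*r^3 + 9*r^2) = r*(r - 4)*(r^3 - 6*r^2 + 9*r) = r*(r - 4)*(r - 3)*(r^2 - 3*r) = r*(r - 4)*(r - 3)^2*(r)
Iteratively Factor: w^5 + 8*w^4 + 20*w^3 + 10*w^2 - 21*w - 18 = (w + 3)*(w^4 + 5*w^3 + 5*w^2 - 5*w - 6) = (w + 3)^2*(w^3 + 2*w^2 - w - 2) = (w - 1)*(w + 3)^2*(w^2 + 3*w + 2) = (w - 1)*(w + 1)*(w + 3)^2*(w + 2)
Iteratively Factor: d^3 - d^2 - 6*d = (d + 2)*(d^2 - 3*d) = d*(d + 2)*(d - 3)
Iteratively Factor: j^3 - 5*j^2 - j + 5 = (j + 1)*(j^2 - 6*j + 5) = (j - 5)*(j + 1)*(j - 1)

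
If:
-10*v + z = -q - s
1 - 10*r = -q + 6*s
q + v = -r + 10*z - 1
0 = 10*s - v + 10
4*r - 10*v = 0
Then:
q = 8989/1861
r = 2150/1861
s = -1775/1861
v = 860/1861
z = 1386/1861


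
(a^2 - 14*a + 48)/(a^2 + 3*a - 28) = (a^2 - 14*a + 48)/(a^2 + 3*a - 28)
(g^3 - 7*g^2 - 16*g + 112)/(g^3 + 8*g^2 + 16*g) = (g^2 - 11*g + 28)/(g*(g + 4))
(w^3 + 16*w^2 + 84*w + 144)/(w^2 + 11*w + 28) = (w^2 + 12*w + 36)/(w + 7)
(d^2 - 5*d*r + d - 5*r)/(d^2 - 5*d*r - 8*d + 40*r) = (d + 1)/(d - 8)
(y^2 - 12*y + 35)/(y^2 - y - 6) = (-y^2 + 12*y - 35)/(-y^2 + y + 6)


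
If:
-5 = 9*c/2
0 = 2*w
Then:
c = -10/9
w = 0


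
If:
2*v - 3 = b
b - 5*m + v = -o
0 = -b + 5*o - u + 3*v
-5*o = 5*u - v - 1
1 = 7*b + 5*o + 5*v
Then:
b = -19/55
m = 93/1375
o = -177/275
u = 61/55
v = 73/55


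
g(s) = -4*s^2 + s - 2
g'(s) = 1 - 8*s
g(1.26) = -7.09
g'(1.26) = -9.08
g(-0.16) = -2.26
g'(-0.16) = 2.28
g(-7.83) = -255.07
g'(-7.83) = 63.64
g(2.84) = -31.42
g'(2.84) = -21.72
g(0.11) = -1.94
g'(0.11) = 0.12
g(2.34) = -21.56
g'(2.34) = -17.72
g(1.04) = -5.29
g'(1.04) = -7.32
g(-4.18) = -76.07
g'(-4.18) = 34.44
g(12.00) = -566.00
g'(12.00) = -95.00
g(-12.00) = -590.00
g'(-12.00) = 97.00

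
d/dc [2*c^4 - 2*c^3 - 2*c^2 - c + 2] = 8*c^3 - 6*c^2 - 4*c - 1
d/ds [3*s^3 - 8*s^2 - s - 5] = 9*s^2 - 16*s - 1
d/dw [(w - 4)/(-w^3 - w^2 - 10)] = (-w^3 - w^2 + w*(w - 4)*(3*w + 2) - 10)/(w^3 + w^2 + 10)^2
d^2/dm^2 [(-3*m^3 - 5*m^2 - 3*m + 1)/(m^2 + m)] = 2*(-m^3 + 3*m^2 + 3*m + 1)/(m^3*(m^3 + 3*m^2 + 3*m + 1))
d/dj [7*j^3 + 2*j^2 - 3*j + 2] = 21*j^2 + 4*j - 3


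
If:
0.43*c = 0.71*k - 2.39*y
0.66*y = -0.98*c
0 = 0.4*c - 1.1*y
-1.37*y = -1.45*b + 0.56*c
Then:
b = 0.00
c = 0.00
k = 0.00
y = 0.00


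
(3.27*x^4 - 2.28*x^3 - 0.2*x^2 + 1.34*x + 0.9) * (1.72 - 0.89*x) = -2.9103*x^5 + 7.6536*x^4 - 3.7436*x^3 - 1.5366*x^2 + 1.5038*x + 1.548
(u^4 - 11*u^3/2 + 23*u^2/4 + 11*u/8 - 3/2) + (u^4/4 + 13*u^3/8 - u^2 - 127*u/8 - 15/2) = 5*u^4/4 - 31*u^3/8 + 19*u^2/4 - 29*u/2 - 9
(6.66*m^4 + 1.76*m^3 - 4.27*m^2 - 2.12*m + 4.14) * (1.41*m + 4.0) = 9.3906*m^5 + 29.1216*m^4 + 1.0193*m^3 - 20.0692*m^2 - 2.6426*m + 16.56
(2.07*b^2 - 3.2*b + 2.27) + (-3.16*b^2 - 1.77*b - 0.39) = -1.09*b^2 - 4.97*b + 1.88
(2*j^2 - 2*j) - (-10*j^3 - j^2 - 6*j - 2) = 10*j^3 + 3*j^2 + 4*j + 2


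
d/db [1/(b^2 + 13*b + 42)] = (-2*b - 13)/(b^2 + 13*b + 42)^2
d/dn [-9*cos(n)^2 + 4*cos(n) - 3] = 2*(9*cos(n) - 2)*sin(n)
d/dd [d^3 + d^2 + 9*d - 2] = 3*d^2 + 2*d + 9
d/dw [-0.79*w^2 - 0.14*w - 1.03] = -1.58*w - 0.14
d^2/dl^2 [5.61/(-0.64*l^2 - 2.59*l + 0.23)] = (4.595712*l^2 + 18.598272*l - 5.61*(1.28*l + 2.59)*(2.56*l + 5.18) - 1.651584)/(0.64*l^2 + 2.59*l - 0.23)^3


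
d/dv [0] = 0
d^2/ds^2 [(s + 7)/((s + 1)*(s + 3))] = 2*(s^3 + 21*s^2 + 75*s + 79)/(s^6 + 12*s^5 + 57*s^4 + 136*s^3 + 171*s^2 + 108*s + 27)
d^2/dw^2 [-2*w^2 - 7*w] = -4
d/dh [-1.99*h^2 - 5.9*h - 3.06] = -3.98*h - 5.9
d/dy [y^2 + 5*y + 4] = 2*y + 5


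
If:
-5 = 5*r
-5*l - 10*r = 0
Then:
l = 2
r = -1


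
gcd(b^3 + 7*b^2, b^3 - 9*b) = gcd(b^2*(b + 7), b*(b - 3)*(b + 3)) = b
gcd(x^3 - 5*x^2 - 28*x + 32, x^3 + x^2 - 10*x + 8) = x^2 + 3*x - 4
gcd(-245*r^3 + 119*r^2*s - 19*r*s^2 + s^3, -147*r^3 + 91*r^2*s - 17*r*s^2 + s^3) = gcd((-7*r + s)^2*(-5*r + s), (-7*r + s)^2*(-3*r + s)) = 49*r^2 - 14*r*s + s^2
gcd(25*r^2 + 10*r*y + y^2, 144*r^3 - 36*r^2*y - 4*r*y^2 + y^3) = 1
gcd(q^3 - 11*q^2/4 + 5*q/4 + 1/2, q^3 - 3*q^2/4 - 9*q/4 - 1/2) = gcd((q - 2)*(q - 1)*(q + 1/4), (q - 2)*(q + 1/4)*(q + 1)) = q^2 - 7*q/4 - 1/2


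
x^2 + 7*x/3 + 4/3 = (x + 1)*(x + 4/3)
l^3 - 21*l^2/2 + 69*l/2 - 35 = (l - 5)*(l - 7/2)*(l - 2)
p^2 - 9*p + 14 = (p - 7)*(p - 2)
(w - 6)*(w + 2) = w^2 - 4*w - 12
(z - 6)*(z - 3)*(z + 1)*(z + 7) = z^4 - z^3 - 47*z^2 + 81*z + 126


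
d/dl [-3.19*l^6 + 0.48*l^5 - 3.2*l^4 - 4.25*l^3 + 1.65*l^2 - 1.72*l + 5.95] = -19.14*l^5 + 2.4*l^4 - 12.8*l^3 - 12.75*l^2 + 3.3*l - 1.72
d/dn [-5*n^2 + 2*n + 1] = 2 - 10*n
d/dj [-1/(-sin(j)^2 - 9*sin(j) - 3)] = -(2*sin(j) + 9)*cos(j)/(sin(j)^2 + 9*sin(j) + 3)^2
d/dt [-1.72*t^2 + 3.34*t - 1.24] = 3.34 - 3.44*t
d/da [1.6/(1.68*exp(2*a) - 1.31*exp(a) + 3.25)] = (2.096 - 5.376*exp(a))*exp(a)/(1.68*exp(2*a) - 1.31*exp(a) + 3.25)^2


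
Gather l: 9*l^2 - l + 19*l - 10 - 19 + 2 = 9*l^2 + 18*l - 27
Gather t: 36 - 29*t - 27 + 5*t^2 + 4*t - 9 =5*t^2 - 25*t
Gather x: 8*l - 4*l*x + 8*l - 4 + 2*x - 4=16*l + x*(2 - 4*l) - 8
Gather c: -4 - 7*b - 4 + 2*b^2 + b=2*b^2 - 6*b - 8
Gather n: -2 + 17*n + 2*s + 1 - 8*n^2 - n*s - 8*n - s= -8*n^2 + n*(9 - s) + s - 1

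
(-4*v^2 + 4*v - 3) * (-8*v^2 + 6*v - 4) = 32*v^4 - 56*v^3 + 64*v^2 - 34*v + 12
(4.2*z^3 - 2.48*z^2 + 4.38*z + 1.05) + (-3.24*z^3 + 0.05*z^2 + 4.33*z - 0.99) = 0.96*z^3 - 2.43*z^2 + 8.71*z + 0.0600000000000001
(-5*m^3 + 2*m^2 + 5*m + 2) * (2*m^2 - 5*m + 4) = -10*m^5 + 29*m^4 - 20*m^3 - 13*m^2 + 10*m + 8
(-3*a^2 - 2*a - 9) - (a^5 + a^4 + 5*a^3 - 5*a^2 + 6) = -a^5 - a^4 - 5*a^3 + 2*a^2 - 2*a - 15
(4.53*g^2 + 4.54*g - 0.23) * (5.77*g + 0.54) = 26.1381*g^3 + 28.642*g^2 + 1.1245*g - 0.1242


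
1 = 1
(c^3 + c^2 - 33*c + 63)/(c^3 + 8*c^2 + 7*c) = (c^2 - 6*c + 9)/(c*(c + 1))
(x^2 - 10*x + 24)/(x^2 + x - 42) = (x - 4)/(x + 7)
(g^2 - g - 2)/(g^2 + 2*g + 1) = (g - 2)/(g + 1)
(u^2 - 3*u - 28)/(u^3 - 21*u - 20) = (u - 7)/(u^2 - 4*u - 5)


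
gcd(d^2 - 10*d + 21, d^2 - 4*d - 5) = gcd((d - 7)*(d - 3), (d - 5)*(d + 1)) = 1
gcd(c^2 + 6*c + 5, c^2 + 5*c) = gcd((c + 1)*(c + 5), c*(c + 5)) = c + 5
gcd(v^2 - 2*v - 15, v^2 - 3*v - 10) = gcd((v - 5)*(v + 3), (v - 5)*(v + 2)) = v - 5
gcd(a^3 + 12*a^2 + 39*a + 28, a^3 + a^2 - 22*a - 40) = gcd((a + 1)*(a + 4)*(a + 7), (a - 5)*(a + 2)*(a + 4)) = a + 4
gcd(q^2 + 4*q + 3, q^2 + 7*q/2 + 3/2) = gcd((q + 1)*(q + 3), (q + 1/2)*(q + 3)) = q + 3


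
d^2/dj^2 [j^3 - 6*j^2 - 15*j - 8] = 6*j - 12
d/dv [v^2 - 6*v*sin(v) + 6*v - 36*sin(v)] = -6*v*cos(v) + 2*v - 6*sin(v) - 36*cos(v) + 6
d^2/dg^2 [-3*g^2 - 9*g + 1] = -6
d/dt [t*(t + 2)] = 2*t + 2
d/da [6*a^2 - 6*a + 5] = 12*a - 6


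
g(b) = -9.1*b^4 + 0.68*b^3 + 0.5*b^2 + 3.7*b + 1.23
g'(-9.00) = 26695.54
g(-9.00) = -60192.39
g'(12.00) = -62589.74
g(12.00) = -187404.93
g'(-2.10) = 347.70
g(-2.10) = -187.61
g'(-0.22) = 3.97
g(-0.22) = 0.41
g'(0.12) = 3.79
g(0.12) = 1.68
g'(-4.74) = 3921.26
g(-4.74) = -4671.11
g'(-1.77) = 210.17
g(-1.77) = -96.84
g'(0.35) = 2.74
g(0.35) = 2.48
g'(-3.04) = 1042.15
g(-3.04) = -801.71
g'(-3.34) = 1379.37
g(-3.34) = -1163.36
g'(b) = -36.4*b^3 + 2.04*b^2 + 1.0*b + 3.7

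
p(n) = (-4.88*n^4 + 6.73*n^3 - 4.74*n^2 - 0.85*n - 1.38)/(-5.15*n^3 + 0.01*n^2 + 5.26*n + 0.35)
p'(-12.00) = 0.93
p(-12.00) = -12.84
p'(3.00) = 0.74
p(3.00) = 2.12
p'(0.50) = -0.64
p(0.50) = -1.05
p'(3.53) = 0.81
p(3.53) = 2.53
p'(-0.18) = 18.25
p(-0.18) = 2.52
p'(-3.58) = 0.70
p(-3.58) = -5.37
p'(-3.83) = 0.74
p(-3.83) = -5.55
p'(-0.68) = -17.69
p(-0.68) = 3.84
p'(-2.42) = 0.16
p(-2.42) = -4.78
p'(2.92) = 0.73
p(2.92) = 2.06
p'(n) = (15.45*n^2 - 0.02*n - 5.26)*(-4.88*n^4 + 6.73*n^3 - 4.74*n^2 - 0.85*n - 1.38)/(-5.15*n^3 + 0.01*n^2 + 5.26*n + 0.35)^2 + (-19.52*n^3 + 20.19*n^2 - 9.48*n - 0.85)/(-5.15*n^3 + 0.01*n^2 + 5.26*n + 0.35)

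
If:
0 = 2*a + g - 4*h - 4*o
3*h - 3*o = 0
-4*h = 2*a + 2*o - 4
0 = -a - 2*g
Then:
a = 32/25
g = -16/25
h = 6/25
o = 6/25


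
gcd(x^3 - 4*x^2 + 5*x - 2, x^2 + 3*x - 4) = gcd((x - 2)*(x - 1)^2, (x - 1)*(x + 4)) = x - 1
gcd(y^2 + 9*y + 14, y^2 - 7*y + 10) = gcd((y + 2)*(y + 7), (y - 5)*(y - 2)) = 1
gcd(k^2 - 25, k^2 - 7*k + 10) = k - 5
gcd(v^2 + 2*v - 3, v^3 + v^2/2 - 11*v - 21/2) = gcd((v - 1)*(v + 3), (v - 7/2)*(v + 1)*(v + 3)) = v + 3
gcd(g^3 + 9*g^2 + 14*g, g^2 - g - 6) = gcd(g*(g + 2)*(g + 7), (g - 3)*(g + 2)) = g + 2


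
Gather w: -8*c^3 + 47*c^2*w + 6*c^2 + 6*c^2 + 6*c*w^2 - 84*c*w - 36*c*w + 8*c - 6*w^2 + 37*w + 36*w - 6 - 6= -8*c^3 + 12*c^2 + 8*c + w^2*(6*c - 6) + w*(47*c^2 - 120*c + 73) - 12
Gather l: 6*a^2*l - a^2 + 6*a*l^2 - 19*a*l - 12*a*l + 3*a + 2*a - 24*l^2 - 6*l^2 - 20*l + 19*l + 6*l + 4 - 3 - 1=-a^2 + 5*a + l^2*(6*a - 30) + l*(6*a^2 - 31*a + 5)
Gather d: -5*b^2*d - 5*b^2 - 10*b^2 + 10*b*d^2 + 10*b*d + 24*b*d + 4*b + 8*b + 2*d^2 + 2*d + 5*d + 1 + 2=-15*b^2 + 12*b + d^2*(10*b + 2) + d*(-5*b^2 + 34*b + 7) + 3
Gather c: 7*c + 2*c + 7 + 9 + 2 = 9*c + 18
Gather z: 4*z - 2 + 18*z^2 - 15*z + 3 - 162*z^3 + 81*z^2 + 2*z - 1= -162*z^3 + 99*z^2 - 9*z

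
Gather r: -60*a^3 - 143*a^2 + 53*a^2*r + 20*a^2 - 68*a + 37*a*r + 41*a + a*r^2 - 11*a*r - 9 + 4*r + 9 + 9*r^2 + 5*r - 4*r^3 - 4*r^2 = -60*a^3 - 123*a^2 - 27*a - 4*r^3 + r^2*(a + 5) + r*(53*a^2 + 26*a + 9)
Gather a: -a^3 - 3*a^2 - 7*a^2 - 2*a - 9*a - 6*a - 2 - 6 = -a^3 - 10*a^2 - 17*a - 8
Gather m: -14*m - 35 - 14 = -14*m - 49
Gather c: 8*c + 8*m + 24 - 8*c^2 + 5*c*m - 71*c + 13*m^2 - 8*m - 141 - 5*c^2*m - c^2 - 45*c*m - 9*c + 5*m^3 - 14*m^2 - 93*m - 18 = c^2*(-5*m - 9) + c*(-40*m - 72) + 5*m^3 - m^2 - 93*m - 135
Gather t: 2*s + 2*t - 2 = 2*s + 2*t - 2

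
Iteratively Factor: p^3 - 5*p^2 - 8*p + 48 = (p - 4)*(p^2 - p - 12) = (p - 4)*(p + 3)*(p - 4)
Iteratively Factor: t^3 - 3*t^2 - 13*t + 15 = (t - 1)*(t^2 - 2*t - 15) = (t - 1)*(t + 3)*(t - 5)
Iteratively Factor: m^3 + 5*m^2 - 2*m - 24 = (m + 4)*(m^2 + m - 6) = (m - 2)*(m + 4)*(m + 3)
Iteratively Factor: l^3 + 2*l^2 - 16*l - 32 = (l - 4)*(l^2 + 6*l + 8) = (l - 4)*(l + 4)*(l + 2)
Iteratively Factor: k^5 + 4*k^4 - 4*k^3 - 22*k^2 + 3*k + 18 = (k - 1)*(k^4 + 5*k^3 + k^2 - 21*k - 18) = (k - 1)*(k + 3)*(k^3 + 2*k^2 - 5*k - 6) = (k - 2)*(k - 1)*(k + 3)*(k^2 + 4*k + 3) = (k - 2)*(k - 1)*(k + 1)*(k + 3)*(k + 3)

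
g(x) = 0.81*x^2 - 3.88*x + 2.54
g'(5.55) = 5.11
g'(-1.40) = -6.15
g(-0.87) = 6.53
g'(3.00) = 0.98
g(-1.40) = 9.56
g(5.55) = 5.96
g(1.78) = -1.80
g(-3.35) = 24.63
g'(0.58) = -2.94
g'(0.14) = -3.65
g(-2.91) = 20.69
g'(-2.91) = -8.59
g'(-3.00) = -8.74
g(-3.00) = 21.47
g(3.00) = -1.81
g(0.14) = 2.01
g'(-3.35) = -9.31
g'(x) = 1.62*x - 3.88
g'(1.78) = -1.00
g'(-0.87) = -5.29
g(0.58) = 0.56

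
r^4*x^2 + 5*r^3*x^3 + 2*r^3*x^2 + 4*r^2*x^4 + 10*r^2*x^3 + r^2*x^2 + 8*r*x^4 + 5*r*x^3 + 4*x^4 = (r + x)*(r + 4*x)*(r*x + x)^2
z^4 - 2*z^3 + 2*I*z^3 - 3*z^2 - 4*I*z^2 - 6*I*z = z*(z - 3)*(z + 1)*(z + 2*I)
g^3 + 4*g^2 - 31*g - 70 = (g - 5)*(g + 2)*(g + 7)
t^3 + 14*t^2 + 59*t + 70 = (t + 2)*(t + 5)*(t + 7)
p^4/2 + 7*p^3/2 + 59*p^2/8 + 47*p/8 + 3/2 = (p/2 + 1/2)*(p + 1/2)*(p + 3/2)*(p + 4)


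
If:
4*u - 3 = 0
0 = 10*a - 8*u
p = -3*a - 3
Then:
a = 3/5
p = -24/5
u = 3/4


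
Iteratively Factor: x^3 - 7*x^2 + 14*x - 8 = (x - 4)*(x^2 - 3*x + 2) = (x - 4)*(x - 2)*(x - 1)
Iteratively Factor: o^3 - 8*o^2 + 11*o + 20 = (o - 5)*(o^2 - 3*o - 4) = (o - 5)*(o + 1)*(o - 4)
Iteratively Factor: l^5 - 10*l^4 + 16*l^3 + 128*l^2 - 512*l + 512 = (l - 4)*(l^4 - 6*l^3 - 8*l^2 + 96*l - 128) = (l - 4)^2*(l^3 - 2*l^2 - 16*l + 32) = (l - 4)^2*(l - 2)*(l^2 - 16) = (l - 4)^3*(l - 2)*(l + 4)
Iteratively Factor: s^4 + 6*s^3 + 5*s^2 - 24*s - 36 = (s + 2)*(s^3 + 4*s^2 - 3*s - 18) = (s + 2)*(s + 3)*(s^2 + s - 6) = (s + 2)*(s + 3)^2*(s - 2)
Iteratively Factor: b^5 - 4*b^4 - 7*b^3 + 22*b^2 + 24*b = (b + 2)*(b^4 - 6*b^3 + 5*b^2 + 12*b) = (b - 4)*(b + 2)*(b^3 - 2*b^2 - 3*b) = b*(b - 4)*(b + 2)*(b^2 - 2*b - 3) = b*(b - 4)*(b - 3)*(b + 2)*(b + 1)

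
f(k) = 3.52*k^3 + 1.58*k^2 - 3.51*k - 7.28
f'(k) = 10.56*k^2 + 3.16*k - 3.51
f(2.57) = 53.89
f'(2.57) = 74.36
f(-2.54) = -45.85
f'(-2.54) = 56.59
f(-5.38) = -490.80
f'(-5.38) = 285.14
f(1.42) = 1.00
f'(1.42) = 22.27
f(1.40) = 0.56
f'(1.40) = 21.61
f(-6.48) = -875.97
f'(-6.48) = 419.43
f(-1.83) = -17.14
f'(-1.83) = 26.07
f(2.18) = 29.05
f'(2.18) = 53.56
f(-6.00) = -689.66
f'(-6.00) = 357.69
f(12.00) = 6260.68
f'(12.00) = 1555.05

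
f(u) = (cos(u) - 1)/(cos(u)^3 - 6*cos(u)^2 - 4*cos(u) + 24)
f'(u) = (cos(u) - 1)*(3*sin(u)*cos(u)^2 - 12*sin(u)*cos(u) - 4*sin(u))/(cos(u)^3 - 6*cos(u)^2 - 4*cos(u) + 24)^2 - sin(u)/(cos(u)^3 - 6*cos(u)^2 - 4*cos(u) + 24)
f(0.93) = -0.02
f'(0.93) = -0.03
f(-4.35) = -0.06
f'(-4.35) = -0.04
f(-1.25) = -0.03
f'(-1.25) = 0.03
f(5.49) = -0.02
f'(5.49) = 0.03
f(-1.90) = -0.05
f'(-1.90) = 0.04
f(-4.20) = -0.06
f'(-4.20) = -0.04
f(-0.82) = -0.02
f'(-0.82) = 0.03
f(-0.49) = -0.01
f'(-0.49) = 0.03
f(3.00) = -0.09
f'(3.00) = -0.01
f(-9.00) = -0.09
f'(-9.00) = 0.03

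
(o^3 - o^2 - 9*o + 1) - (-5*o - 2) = o^3 - o^2 - 4*o + 3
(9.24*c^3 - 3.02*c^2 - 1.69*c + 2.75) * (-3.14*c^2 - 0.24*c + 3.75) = -29.0136*c^5 + 7.2652*c^4 + 40.6814*c^3 - 19.5544*c^2 - 6.9975*c + 10.3125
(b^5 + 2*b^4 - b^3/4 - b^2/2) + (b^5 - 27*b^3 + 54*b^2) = 2*b^5 + 2*b^4 - 109*b^3/4 + 107*b^2/2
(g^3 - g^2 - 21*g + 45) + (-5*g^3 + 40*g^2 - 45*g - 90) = -4*g^3 + 39*g^2 - 66*g - 45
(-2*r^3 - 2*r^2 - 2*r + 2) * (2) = -4*r^3 - 4*r^2 - 4*r + 4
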